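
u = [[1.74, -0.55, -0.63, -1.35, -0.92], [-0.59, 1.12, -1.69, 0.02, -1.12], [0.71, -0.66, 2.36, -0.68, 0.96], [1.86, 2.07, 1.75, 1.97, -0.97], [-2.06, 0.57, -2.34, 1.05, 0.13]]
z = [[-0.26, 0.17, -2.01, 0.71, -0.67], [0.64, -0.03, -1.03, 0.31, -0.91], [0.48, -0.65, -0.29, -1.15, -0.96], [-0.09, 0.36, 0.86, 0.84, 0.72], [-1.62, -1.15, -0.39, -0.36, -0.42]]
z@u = [[0.72, 2.75, -2.06, 2.42, -2.66], [2.85, 0.42, -0.11, -0.51, -1.96], [0.85, -3.73, 0.35, -3.74, 1.00], [0.32, 2.03, 1.26, 1.95, -0.22], [-2.22, -1.12, 2.4, 1.28, 2.70]]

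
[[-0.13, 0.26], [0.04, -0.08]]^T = [[-0.13, 0.04], [0.26, -0.08]]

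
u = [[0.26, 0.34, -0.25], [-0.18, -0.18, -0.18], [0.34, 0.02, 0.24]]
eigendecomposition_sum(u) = [[0.13+0.19j, 0.13+0.04j, -0.14+0.15j], [-0.09+0.05j, -0.02+0.06j, (-0.06-0.07j)], [(0.17-0.11j), (0.04-0.12j), (0.13+0.13j)]] + [[(0.13-0.19j), 0.13-0.04j, (-0.14-0.15j)], [(-0.09-0.05j), -0.02-0.06j, -0.06+0.07j], [0.17+0.11j, 0.04+0.12j, (0.13-0.13j)]] + [[0.00+0.00j, 0.07+0.00j, (0.04+0j)], [(-0.01-0j), (-0.13-0j), -0.06-0.00j], [(-0-0j), -0.06-0.00j, (-0.03-0j)]]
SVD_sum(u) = [[0.32,  0.23,  0.03],  [-0.21,  -0.16,  -0.02],  [0.24,  0.18,  0.02]] + [[-0.07, 0.12, -0.27], [-0.03, 0.05, -0.12], [0.06, -0.11, 0.25]] + [[0.01, -0.01, -0.01], [0.06, -0.07, -0.05], [0.04, -0.05, -0.03]]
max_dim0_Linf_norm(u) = 0.34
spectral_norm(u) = 0.56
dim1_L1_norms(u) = [0.85, 0.54, 0.6]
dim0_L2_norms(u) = [0.46, 0.39, 0.39]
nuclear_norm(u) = 1.12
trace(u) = 0.32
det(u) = -0.03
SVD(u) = [[-0.7, 0.7, -0.15], [0.47, 0.30, -0.83], [-0.53, -0.65, -0.54]] @ diag([0.5608835320375595, 0.43087117968691907, 0.1275134894992473]) @ [[-0.80, -0.6, -0.07], [-0.22, 0.39, -0.89], [-0.56, 0.70, 0.45]]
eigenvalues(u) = [(0.24+0.37j), (0.24-0.37j), (-0.16+0j)]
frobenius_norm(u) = 0.72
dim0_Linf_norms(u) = [0.34, 0.34, 0.25]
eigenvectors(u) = [[(0.7+0j),  (0.7-0j),  -0.46+0.00j], [-0.04+0.31j,  (-0.04-0.31j),  0.82+0.00j], [(0.01-0.64j),  (0.01+0.64j),  0.35+0.00j]]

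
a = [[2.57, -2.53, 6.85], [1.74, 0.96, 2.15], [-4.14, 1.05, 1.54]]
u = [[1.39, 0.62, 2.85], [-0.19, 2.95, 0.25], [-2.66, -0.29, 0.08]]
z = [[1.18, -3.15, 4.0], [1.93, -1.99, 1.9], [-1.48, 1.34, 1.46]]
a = z + u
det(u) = 22.55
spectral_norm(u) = 3.70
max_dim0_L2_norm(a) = 7.34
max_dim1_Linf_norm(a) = 6.85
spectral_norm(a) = 8.07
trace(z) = 0.65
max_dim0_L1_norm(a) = 10.54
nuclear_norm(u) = 8.69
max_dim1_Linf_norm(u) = 2.95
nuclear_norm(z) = 9.36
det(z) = 9.87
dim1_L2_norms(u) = [3.23, 2.97, 2.68]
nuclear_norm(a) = 14.44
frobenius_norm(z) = 6.69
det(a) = 67.04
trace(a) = 5.07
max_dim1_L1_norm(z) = 8.33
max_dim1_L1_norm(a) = 11.95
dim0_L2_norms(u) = [3.01, 3.03, 2.86]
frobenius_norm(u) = 5.14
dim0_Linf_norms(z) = [1.93, 3.15, 4.0]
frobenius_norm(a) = 9.44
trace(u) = 4.42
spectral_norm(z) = 6.12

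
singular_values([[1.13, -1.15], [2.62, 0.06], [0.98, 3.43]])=[3.75, 2.85]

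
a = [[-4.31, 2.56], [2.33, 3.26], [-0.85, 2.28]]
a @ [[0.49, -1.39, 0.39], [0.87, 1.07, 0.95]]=[[0.12, 8.73, 0.75],[3.98, 0.25, 4.01],[1.57, 3.62, 1.83]]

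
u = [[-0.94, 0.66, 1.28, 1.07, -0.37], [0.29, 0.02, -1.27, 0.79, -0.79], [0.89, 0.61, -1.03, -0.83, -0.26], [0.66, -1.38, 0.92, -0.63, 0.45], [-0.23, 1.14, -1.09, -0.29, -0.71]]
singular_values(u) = [2.97, 2.47, 1.3, 0.58, 0.35]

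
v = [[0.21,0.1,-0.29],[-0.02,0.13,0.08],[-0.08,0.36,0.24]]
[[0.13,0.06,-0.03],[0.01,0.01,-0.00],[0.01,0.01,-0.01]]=v@ [[0.67, 0.14, 0.07], [0.14, 0.11, -0.08], [0.07, -0.08, 0.12]]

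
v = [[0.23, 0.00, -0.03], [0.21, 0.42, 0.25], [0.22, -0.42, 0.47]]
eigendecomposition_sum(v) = [[0.26+0.00j, 0.02+0.00j, (0.01+0j)], [0.02+0.00j, 0.00+0.00j, 0.00+0.00j], [(-0.23-0j), -0.02+0.00j, (-0.01-0j)]] + [[-0.02+0.01j, (-0.01-0.03j), (-0.02+0.01j)], [0.10-0.16j, 0.21+0.17j, 0.12-0.17j], [0.23+0.11j, -0.20+0.30j, 0.24+0.15j]] + [[-0.02-0.01j, (-0.01+0.03j), (-0.02-0.01j)], [0.10+0.16j, (0.21-0.17j), (0.12+0.17j)], [0.23-0.11j, -0.20-0.30j, 0.24-0.15j]]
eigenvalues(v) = [(0.26+0j), (0.43+0.33j), (0.43-0.33j)]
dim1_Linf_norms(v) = [0.23, 0.42, 0.47]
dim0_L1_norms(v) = [0.66, 0.84, 0.75]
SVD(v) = [[0.09,0.18,-0.98], [-0.05,0.98,0.17], [0.99,0.04,0.09]] @ diag([0.6704910800438032, 0.5383314839242493, 0.20770393592228797]) @ [[0.34, -0.66, 0.67], [0.47, 0.74, 0.48], [-0.81, 0.16, 0.56]]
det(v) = 0.07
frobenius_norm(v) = 0.88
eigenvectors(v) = [[-0.75+0.00j, (-0.03+0.05j), -0.03-0.05j], [-0.05+0.00j, (0.06-0.59j), (0.06+0.59j)], [(0.66+0j), 0.80+0.00j, 0.80-0.00j]]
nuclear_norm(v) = 1.42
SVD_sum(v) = [[0.02, -0.04, 0.04], [-0.01, 0.02, -0.02], [0.23, -0.44, 0.45]] + [[0.05, 0.07, 0.05], [0.25, 0.39, 0.25], [0.01, 0.02, 0.01]] + [[0.17,-0.03,-0.11],[-0.03,0.01,0.02],[-0.02,0.0,0.01]]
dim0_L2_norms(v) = [0.38, 0.59, 0.53]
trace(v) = 1.12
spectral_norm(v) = 0.67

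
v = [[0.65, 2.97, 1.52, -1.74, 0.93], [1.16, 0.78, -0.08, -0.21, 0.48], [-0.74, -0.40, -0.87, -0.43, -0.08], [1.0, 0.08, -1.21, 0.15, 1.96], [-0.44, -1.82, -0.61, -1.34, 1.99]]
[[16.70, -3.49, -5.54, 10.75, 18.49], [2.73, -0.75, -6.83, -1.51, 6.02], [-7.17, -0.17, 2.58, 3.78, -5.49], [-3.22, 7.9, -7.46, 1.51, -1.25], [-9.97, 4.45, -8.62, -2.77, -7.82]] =v @ [[0.12, -2.08, -6.27, -6.15, 3.09], [3.61, 0.34, 2.29, 5.77, 3.25], [5.37, -0.48, -0.41, -2.26, 2.98], [2.0, 3.79, 3.73, 0.59, -1.53], [1.31, 4.49, -1.24, 2.23, -0.39]]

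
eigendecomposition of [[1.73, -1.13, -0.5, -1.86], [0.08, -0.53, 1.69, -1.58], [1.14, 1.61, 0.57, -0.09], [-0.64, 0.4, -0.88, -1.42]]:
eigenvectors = [[0.63+0.00j, 0.63-0.00j, -0.21+0.23j, (-0.21-0.23j)], [-0.02-0.47j, -0.02+0.47j, -0.62+0.00j, (-0.62-0j)], [(0.1-0.59j), (0.1+0.59j), 0.47+0.11j, 0.47-0.11j], [-0.11+0.13j, -0.11-0.13j, (-0.02+0.53j), (-0.02-0.53j)]]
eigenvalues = [(2.01+0.93j), (2.01-0.93j), (-1.84+1.02j), (-1.84-1.02j)]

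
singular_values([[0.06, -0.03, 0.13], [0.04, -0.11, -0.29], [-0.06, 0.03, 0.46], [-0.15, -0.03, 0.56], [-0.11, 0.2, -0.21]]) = [0.83, 0.27, 0.11]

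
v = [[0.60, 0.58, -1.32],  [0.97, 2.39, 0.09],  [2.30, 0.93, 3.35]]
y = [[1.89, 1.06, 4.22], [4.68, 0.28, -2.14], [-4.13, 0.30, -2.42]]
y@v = [[11.87, 7.55, 11.74], [-1.84, 1.39, -13.32], [-7.75, -3.93, -2.63]]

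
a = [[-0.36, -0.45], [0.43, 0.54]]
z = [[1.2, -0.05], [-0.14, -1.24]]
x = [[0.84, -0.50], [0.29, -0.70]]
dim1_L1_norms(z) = [1.25, 1.38]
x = z + a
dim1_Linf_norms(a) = [0.45, 0.54]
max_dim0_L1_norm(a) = 0.99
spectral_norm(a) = 0.90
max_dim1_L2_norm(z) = 1.25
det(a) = -0.00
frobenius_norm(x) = 1.24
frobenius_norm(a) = 0.90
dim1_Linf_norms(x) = [0.84, 0.7]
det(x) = -0.44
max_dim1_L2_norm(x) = 0.98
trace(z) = -0.04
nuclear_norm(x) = 1.55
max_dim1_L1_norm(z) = 1.38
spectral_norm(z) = 1.27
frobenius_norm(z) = 1.73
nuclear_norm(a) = 0.90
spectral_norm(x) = 1.18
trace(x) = 0.14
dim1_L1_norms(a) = [0.81, 0.97]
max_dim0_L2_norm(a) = 0.7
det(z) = -1.49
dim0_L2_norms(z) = [1.21, 1.24]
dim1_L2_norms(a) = [0.58, 0.69]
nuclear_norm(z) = 2.45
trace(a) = 0.18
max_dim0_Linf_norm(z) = 1.24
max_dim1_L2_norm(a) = 0.69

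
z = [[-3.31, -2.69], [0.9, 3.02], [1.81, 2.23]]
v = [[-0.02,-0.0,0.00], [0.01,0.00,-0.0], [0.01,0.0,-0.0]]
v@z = [[0.07,0.05], [-0.03,-0.03], [-0.03,-0.03]]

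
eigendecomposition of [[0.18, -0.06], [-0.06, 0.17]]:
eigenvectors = [[0.74,0.68], [-0.68,0.74]]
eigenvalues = [0.24, 0.11]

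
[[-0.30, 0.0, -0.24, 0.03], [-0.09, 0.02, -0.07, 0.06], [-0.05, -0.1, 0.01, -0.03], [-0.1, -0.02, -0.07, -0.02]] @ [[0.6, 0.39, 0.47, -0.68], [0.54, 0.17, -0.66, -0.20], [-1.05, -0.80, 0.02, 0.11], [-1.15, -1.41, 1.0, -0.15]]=[[0.04, 0.03, -0.12, 0.17], [-0.04, -0.06, 0.00, 0.04], [-0.06, -0.00, 0.01, 0.06], [0.03, 0.04, -0.06, 0.07]]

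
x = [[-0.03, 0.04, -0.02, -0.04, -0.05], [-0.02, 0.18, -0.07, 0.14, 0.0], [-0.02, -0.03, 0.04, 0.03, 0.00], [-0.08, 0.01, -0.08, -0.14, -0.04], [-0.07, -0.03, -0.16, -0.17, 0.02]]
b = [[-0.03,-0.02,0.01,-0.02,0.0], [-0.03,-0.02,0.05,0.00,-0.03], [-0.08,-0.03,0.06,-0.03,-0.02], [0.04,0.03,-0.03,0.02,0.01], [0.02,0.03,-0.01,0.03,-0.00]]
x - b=[[0.00, 0.06, -0.03, -0.02, -0.05],  [0.01, 0.20, -0.12, 0.14, 0.03],  [0.06, 0.00, -0.02, 0.06, 0.02],  [-0.12, -0.02, -0.05, -0.16, -0.05],  [-0.09, -0.06, -0.15, -0.20, 0.02]]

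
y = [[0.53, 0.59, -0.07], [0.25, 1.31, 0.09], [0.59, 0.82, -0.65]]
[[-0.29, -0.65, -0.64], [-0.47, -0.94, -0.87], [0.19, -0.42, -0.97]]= y @ [[-0.44, -0.73, -0.51], [-0.21, -0.53, -0.59], [-0.96, -0.68, 0.29]]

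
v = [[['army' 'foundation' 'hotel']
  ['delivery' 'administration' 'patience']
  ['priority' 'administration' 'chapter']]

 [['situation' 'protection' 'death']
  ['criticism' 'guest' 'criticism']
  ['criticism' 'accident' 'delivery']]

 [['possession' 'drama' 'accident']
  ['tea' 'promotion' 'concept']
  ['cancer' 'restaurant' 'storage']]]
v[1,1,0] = 'criticism'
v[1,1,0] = 'criticism'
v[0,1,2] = 'patience'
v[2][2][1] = 'restaurant'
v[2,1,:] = ['tea', 'promotion', 'concept']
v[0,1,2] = 'patience'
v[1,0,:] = ['situation', 'protection', 'death']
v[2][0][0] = 'possession'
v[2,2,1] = 'restaurant'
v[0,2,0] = 'priority'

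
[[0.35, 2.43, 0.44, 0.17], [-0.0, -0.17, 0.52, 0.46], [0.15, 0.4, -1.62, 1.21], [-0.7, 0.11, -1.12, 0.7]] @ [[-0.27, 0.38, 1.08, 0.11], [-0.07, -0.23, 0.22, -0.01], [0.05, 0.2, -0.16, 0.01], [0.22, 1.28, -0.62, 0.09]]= [[-0.21, -0.12, 0.74, 0.03], [0.14, 0.73, -0.41, 0.05], [0.12, 1.19, -0.24, 0.11], [0.28, 0.38, -0.99, -0.03]]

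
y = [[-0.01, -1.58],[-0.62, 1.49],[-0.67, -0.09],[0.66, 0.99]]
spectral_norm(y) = 2.39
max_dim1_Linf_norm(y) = 1.58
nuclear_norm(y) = 3.51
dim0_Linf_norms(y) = [0.67, 1.58]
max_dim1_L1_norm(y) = 2.11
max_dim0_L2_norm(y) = 2.39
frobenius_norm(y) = 2.64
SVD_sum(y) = [[0.07, -1.58], [-0.07, 1.51], [0.00, -0.06], [-0.04, 0.96]] + [[-0.08, -0.00], [-0.55, -0.02], [-0.67, -0.03], [0.70, 0.03]]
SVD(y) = [[0.66, 0.07], [-0.63, 0.49], [0.03, 0.60], [-0.40, -0.63]] @ diag([2.390229024053185, 1.122722233045092]) @ [[0.04, -1.00], [-1.0, -0.04]]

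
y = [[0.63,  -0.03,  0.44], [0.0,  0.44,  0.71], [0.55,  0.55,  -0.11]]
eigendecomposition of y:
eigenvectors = [[0.29, -0.61, -0.53], [0.52, 0.78, -0.64], [-0.81, 0.14, -0.55]]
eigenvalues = [-0.66, 0.57, 1.05]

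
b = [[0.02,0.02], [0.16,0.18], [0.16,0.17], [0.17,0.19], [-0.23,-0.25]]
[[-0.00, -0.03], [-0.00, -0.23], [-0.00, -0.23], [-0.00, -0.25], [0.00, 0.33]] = b @ [[-0.01, -0.79], [-0.01, -0.59]]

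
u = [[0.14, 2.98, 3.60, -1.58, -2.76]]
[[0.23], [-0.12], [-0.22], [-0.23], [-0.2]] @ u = [[0.03, 0.69, 0.83, -0.36, -0.63], [-0.02, -0.36, -0.43, 0.19, 0.33], [-0.03, -0.66, -0.79, 0.35, 0.61], [-0.03, -0.69, -0.83, 0.36, 0.63], [-0.03, -0.60, -0.72, 0.32, 0.55]]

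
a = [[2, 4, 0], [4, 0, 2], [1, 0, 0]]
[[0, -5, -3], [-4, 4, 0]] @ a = [[-23, 0, -10], [8, -16, 8]]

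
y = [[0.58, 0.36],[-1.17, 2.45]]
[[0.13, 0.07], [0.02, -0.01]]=y @ [[0.17, 0.09], [0.09, 0.04]]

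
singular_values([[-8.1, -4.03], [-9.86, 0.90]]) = [12.91, 3.64]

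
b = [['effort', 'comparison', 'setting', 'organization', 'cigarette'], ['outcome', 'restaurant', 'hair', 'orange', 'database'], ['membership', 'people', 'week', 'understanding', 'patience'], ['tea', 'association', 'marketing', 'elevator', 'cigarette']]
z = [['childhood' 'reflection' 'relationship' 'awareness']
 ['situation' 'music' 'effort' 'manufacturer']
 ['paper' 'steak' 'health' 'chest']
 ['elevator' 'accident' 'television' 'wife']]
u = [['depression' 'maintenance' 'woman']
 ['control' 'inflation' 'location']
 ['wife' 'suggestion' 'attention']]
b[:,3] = ['organization', 'orange', 'understanding', 'elevator']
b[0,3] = 'organization'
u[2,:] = ['wife', 'suggestion', 'attention']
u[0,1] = 'maintenance'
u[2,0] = 'wife'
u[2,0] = 'wife'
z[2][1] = 'steak'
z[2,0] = 'paper'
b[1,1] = 'restaurant'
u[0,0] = 'depression'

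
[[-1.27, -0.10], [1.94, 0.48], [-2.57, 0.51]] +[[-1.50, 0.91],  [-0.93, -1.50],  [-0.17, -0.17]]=[[-2.77, 0.81], [1.01, -1.02], [-2.74, 0.34]]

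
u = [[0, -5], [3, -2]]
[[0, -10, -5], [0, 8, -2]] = u@ [[0, 4, 0], [0, 2, 1]]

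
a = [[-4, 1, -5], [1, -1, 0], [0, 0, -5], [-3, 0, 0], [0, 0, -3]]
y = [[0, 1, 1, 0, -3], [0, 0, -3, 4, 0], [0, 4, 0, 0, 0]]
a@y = [[0, -24, -7, 4, 12], [0, 1, 4, -4, -3], [0, -20, 0, 0, 0], [0, -3, -3, 0, 9], [0, -12, 0, 0, 0]]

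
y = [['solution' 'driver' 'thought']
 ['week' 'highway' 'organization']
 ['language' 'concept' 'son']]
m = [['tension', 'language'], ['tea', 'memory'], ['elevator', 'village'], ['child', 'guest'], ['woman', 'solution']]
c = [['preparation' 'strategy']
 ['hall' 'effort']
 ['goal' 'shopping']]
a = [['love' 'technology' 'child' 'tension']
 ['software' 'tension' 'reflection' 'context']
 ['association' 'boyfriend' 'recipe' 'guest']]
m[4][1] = 'solution'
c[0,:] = ['preparation', 'strategy']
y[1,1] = 'highway'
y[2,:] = ['language', 'concept', 'son']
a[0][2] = 'child'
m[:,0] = ['tension', 'tea', 'elevator', 'child', 'woman']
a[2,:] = ['association', 'boyfriend', 'recipe', 'guest']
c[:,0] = ['preparation', 'hall', 'goal']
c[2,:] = ['goal', 'shopping']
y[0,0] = 'solution'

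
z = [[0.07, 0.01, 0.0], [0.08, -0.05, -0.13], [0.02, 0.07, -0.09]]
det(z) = 0.001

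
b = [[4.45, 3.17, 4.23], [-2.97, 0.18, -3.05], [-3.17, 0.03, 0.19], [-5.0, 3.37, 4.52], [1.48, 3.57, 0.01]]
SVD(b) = [[-0.8, -0.09, -0.01], [0.42, 0.16, 0.57], [0.19, 0.34, -0.05], [-0.22, 0.92, -0.09], [-0.31, 0.01, 0.82]] @ diag([8.551590299838132, 7.913455343870248, 3.457777879547179]) @ [[-0.56, -0.5, -0.66], [-0.83, 0.36, 0.42], [0.03, 0.78, -0.62]]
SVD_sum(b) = [[3.84, 3.46, 4.53], [-2.00, -1.8, -2.36], [-0.91, -0.82, -1.07], [1.05, 0.95, 1.24], [1.47, 1.33, 1.73]] + [[0.62, -0.27, -0.31], [-1.02, 0.45, 0.52], [-2.26, 0.99, 1.15], [-6.04, 2.65, 3.09], [-0.06, 0.03, 0.03]] + [[-0.0, -0.02, 0.02], [0.05, 1.53, -1.21], [-0.00, -0.14, 0.11], [-0.01, -0.23, 0.18], [0.07, 2.22, -1.76]]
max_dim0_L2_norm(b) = 8.12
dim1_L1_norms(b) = [11.85, 6.2, 3.39, 12.89, 5.06]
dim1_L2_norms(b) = [6.91, 4.26, 3.18, 7.54, 3.86]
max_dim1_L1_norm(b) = 12.89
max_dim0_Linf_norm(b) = 5.0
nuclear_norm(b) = 19.92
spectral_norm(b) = 8.55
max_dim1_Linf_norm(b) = 5.0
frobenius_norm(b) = 12.15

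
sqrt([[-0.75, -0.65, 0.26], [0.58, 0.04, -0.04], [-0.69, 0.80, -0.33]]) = [[0.13+0.00j, -0.78+0.00j, (0.3+0j)],[(0.41+0.05j), 0.54+0.11j, -0.21+0.03j],[(-1.5+0.14j), -0.44+0.28j, (0.19+0.09j)]]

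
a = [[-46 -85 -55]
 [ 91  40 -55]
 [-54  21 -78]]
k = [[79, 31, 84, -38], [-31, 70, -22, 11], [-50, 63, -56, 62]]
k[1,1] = 70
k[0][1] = 31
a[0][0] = -46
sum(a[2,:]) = -111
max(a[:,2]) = -55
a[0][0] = -46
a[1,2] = -55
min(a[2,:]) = -78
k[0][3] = -38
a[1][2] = -55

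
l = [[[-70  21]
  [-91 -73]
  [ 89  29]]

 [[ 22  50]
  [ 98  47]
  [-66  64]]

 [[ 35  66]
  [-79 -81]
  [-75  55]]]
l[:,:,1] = [[21, -73, 29], [50, 47, 64], [66, -81, 55]]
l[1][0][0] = 22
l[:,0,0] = [-70, 22, 35]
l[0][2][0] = 89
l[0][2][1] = 29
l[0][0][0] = -70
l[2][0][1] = 66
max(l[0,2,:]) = 89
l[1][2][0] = -66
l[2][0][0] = 35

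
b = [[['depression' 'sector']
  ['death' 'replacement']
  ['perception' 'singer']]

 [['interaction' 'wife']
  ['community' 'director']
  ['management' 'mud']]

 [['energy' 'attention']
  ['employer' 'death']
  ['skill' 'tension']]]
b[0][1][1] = 'replacement'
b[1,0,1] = 'wife'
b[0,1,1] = 'replacement'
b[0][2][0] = 'perception'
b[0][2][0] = 'perception'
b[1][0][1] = 'wife'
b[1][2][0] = 'management'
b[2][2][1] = 'tension'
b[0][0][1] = 'sector'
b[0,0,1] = 'sector'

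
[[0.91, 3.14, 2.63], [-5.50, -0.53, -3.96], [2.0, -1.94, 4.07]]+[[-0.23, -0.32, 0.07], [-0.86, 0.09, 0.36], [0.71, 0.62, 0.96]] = [[0.68, 2.82, 2.7],[-6.36, -0.44, -3.60],[2.71, -1.32, 5.03]]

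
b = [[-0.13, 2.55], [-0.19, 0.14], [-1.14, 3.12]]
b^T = [[-0.13,-0.19,-1.14], [2.55,0.14,3.12]]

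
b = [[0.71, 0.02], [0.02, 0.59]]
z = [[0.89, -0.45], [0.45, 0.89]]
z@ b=[[0.62, -0.25], [0.34, 0.53]]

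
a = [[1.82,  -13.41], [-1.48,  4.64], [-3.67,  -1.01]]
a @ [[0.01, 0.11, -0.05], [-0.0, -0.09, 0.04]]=[[0.02, 1.41, -0.63], [-0.01, -0.58, 0.26], [-0.04, -0.31, 0.14]]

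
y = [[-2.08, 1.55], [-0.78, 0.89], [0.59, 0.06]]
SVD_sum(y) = [[-2.06, 1.58], [-0.92, 0.71], [0.34, -0.26]] + [[-0.02, -0.03], [0.14, 0.18], [0.25, 0.32]]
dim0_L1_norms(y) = [3.45, 2.5]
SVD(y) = [[-0.90,0.08], [-0.4,-0.49], [0.15,-0.87]] @ diag([2.8741654918133572, 0.4693322124777771]) @ [[0.79,-0.61], [-0.61,-0.79]]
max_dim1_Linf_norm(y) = 2.08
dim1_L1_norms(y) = [3.63, 1.67, 0.65]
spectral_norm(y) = 2.87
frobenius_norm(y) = 2.91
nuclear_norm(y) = 3.34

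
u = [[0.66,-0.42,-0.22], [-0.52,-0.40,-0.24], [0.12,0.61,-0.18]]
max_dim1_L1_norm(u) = 1.3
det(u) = 0.25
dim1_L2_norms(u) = [0.81, 0.7, 0.65]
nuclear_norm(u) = 2.05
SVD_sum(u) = [[0.73, -0.24, -0.09], [-0.32, 0.11, 0.04], [-0.06, 0.02, 0.01]] + [[-0.07,-0.19,-0.02], [-0.19,-0.54,-0.06], [0.19,0.56,0.06]] + [[-0.01, 0.02, -0.11],  [-0.02, 0.03, -0.22],  [-0.02, 0.03, -0.25]]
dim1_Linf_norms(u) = [0.66, 0.52, 0.61]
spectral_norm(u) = 0.85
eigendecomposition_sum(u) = [[0.73+0.00j, (-0.29-0j), (-0.09+0j)], [(-0.29+0j), 0.11+0.00j, 0.03+0.00j], [(-0.08+0j), 0.03+0.00j, (0.01+0j)]] + [[(-0.03+0.02j), (-0.07+0.06j), (-0.07-0.03j)], [-0.12+0.01j, (-0.26+0.08j), -0.14-0.15j], [(0.1+0.14j), 0.29+0.27j, (-0.1+0.29j)]] + [[(-0.03-0.02j), (-0.07-0.06j), -0.07+0.03j],  [(-0.12-0.01j), (-0.26-0.08j), (-0.14+0.15j)],  [(0.1-0.14j), (0.29-0.27j), -0.10-0.29j]]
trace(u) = 0.08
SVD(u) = [[-0.92, -0.24, 0.32], [0.40, -0.67, 0.62], [0.07, 0.7, 0.71]] @ diag([0.8508577578112911, 0.8476809606437827, 0.35323938757502077]) @ [[-0.94, 0.31, 0.11], [0.33, 0.94, 0.1], [-0.07, 0.13, -0.99]]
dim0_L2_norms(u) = [0.85, 0.84, 0.37]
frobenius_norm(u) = 1.25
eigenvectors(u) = [[0.93+0.00j, (-0.01+0.19j), -0.01-0.19j], [-0.36+0.00j, -0.27+0.48j, -0.27-0.48j], [-0.11+0.00j, (0.81+0j), 0.81-0.00j]]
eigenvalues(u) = [(0.85+0j), (-0.39+0.39j), (-0.39-0.39j)]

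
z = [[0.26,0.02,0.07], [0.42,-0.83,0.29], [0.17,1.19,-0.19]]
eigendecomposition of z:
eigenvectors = [[0.03, 0.45, -0.27], [0.63, 0.35, 0.19], [-0.77, 0.82, 0.94]]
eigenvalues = [-1.17, 0.4, 0.0]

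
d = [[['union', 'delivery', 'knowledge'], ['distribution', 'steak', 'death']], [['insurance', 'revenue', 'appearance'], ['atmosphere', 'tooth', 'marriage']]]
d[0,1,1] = 'steak'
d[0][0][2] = 'knowledge'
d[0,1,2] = 'death'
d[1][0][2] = 'appearance'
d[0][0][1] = 'delivery'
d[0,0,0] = 'union'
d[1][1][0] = 'atmosphere'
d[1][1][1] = 'tooth'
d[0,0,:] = ['union', 'delivery', 'knowledge']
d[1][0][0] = 'insurance'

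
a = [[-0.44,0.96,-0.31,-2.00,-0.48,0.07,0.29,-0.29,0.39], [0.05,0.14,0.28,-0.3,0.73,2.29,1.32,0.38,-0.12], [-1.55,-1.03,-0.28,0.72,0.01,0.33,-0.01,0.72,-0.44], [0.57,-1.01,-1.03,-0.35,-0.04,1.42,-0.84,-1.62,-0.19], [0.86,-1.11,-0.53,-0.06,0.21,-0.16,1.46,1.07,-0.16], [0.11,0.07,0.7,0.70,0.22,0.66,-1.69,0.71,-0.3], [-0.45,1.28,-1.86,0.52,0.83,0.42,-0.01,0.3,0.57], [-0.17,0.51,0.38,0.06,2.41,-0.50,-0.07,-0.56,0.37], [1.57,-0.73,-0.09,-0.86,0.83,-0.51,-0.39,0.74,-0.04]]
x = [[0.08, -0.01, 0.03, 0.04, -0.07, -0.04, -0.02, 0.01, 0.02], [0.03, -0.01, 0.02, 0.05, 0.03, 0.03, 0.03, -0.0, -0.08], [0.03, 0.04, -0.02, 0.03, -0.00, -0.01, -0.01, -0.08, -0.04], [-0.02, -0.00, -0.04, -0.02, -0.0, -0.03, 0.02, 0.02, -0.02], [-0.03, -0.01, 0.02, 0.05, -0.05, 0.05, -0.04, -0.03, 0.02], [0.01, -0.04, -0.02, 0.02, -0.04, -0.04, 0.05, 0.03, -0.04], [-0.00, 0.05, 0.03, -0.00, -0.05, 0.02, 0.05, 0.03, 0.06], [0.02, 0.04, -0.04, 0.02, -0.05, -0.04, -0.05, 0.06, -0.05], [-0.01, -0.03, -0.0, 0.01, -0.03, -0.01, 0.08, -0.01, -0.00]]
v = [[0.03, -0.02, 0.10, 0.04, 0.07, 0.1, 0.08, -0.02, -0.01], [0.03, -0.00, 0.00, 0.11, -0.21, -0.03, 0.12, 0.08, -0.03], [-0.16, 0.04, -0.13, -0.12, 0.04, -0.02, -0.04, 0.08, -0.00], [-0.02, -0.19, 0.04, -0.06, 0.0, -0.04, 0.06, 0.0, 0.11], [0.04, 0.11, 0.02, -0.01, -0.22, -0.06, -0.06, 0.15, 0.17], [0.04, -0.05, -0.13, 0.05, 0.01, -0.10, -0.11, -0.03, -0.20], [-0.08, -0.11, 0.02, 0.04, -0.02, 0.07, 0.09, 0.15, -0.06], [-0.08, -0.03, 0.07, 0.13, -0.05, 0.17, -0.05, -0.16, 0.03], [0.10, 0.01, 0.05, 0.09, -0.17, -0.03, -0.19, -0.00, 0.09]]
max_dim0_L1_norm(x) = 0.35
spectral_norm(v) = 0.46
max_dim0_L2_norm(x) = 0.13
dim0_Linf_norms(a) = [1.57, 1.28, 1.86, 2.0, 2.41, 2.29, 1.69, 1.62, 0.57]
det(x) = -0.00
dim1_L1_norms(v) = [0.47, 0.61, 0.63, 0.52, 0.84, 0.72, 0.64, 0.77, 0.73]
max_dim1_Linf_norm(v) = 0.22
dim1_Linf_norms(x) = [0.08, 0.08, 0.08, 0.04, 0.05, 0.05, 0.06, 0.06, 0.08]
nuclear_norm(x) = 0.84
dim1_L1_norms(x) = [0.32, 0.28, 0.26, 0.17, 0.3, 0.29, 0.29, 0.37, 0.18]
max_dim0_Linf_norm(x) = 0.08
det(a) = 8.86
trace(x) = 0.05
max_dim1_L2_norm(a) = 2.81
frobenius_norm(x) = 0.33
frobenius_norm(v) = 0.83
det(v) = -0.00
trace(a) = -0.67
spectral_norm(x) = 0.16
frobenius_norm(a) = 7.50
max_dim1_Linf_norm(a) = 2.41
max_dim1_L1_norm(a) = 7.07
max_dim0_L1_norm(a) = 6.84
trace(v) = -0.46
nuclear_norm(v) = 2.09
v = a @ x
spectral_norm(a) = 3.17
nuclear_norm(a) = 20.64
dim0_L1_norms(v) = [0.58, 0.56, 0.56, 0.65, 0.79, 0.62, 0.8, 0.67, 0.7]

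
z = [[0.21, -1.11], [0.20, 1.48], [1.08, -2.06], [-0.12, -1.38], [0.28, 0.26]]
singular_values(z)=[3.17, 0.96]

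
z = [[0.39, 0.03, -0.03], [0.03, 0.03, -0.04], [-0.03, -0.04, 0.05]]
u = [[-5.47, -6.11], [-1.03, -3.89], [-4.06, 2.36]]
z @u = [[-2.04, -2.57], [-0.03, -0.39], [0.00, 0.46]]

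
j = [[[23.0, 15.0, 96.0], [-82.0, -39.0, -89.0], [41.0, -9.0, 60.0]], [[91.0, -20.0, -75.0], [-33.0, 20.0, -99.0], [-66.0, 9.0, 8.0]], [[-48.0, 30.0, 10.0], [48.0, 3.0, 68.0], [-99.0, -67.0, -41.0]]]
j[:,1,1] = [-39.0, 20.0, 3.0]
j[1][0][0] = 91.0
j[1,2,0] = -66.0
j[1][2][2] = 8.0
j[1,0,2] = -75.0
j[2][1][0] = 48.0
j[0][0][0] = 23.0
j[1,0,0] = 91.0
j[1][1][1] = 20.0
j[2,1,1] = 3.0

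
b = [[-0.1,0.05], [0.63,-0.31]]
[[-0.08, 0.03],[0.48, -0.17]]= b @ [[0.78, 0.03], [0.03, 0.62]]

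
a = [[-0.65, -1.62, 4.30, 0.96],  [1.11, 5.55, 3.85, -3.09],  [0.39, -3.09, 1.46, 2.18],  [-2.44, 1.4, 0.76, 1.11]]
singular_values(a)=[7.98, 5.62, 3.05, 0.76]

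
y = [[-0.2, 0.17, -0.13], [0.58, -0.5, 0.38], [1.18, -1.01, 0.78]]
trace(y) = 0.08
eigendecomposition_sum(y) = [[-0.13, 0.11, -0.09], [0.39, -0.33, 0.27], [0.86, -0.72, 0.6]] + [[-0.06,0.06,-0.04], [0.19,-0.17,0.11], [0.32,-0.29,0.18]] + [[-0.00, -0.0, -0.00], [-0.00, -0.0, -0.00], [0.0, 0.00, 0.0]]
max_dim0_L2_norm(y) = 1.33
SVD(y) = [[-0.15, 0.13, 0.98],[0.44, -0.88, 0.19],[0.89, 0.46, 0.07]] @ diag([1.9589481508876154, 0.004418873015997651, 0.0016173111208679443]) @ [[0.68, -0.58, 0.45], [0.04, 0.64, 0.77], [-0.73, -0.5, 0.46]]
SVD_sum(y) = [[-0.2, 0.17, -0.13],[0.58, -0.5, 0.38],[1.18, -1.01, 0.78]] + [[0.0,0.00,0.00], [-0.00,-0.0,-0.0], [0.0,0.0,0.0]] + [[-0.0, -0.0, 0.0], [-0.0, -0.0, 0.0], [-0.0, -0.0, 0.0]]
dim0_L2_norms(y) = [1.33, 1.14, 0.88]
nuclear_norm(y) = 1.96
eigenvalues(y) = [0.14, -0.05, -0.0]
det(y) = 0.00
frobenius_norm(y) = 1.96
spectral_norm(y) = 1.96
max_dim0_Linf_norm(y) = 1.18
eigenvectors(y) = [[-0.14,  0.17,  -0.72],  [0.41,  -0.5,  -0.65],  [0.90,  -0.85,  0.24]]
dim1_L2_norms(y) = [0.29, 0.85, 1.74]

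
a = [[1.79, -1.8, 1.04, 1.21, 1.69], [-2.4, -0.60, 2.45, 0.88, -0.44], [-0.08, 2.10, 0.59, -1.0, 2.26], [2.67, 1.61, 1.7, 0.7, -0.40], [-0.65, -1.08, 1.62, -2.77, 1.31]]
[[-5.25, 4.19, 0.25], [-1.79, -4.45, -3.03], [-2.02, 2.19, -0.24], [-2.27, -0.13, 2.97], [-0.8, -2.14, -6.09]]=a @ [[-0.36, 0.74, 0.75], [0.24, -0.08, 0.84], [-0.94, -1.09, -0.75], [-0.87, 0.80, 1.19], [-1.27, 1.71, -0.14]]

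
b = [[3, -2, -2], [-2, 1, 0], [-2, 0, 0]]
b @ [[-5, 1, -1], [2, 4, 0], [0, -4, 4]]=[[-19, 3, -11], [12, 2, 2], [10, -2, 2]]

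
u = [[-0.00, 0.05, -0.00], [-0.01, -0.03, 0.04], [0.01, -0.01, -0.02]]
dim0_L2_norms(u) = [0.01, 0.06, 0.04]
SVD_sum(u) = [[0.01, 0.04, -0.02], [-0.01, -0.04, 0.02], [0.00, 0.00, -0.0]] + [[-0.01, 0.01, 0.02],  [-0.01, 0.01, 0.02],  [0.01, -0.01, -0.02]] + [[0.00,0.00,0.00], [0.0,0.0,0.00], [0.0,0.00,0.0]]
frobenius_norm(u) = 0.08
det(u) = 0.00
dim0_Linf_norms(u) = [0.01, 0.05, 0.04]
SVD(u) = [[0.69, 0.59, 0.42],  [-0.72, 0.54, 0.43],  [0.03, -0.60, 0.80]] @ diag([0.0636630592175317, 0.04039672707154015, 0.0038883586476235357]) @ [[0.12, 0.88, -0.46],  [-0.28, 0.48, 0.83],  [0.95, 0.03, 0.30]]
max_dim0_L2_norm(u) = 0.06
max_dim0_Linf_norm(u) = 0.05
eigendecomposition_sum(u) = [[-0j, 0.00+0.00j, (0.01+0j)],[0.00-0.00j, 0.00+0.00j, 0j],[0.00-0.00j, 0.00+0.00j, 0j]] + [[(-0+0.01j), 0.02+0.00j, -0.00-0.03j],[-0.01-0.01j, -0.02+0.01j, 0.02+0.01j],[0.00-0.00j, (-0.01-0.01j), (-0.01+0.01j)]] + [[(-0-0.01j), (0.02-0j), -0.00+0.03j], [(-0.01+0.01j), -0.02-0.01j, (0.02-0.01j)], [0j, (-0.01+0.01j), (-0.01-0.01j)]]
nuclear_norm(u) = 0.11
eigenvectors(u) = [[0.94+0.00j,-0.71+0.00j,-0.71-0.00j], [0.10+0.00j,0.39-0.46j,(0.39+0.46j)], [(0.33+0j),0.21+0.29j,0.21-0.29j]]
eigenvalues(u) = [(0.01+0j), (-0.03+0.03j), (-0.03-0.03j)]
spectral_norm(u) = 0.06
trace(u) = -0.05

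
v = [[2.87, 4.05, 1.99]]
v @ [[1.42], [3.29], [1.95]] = [[21.28]]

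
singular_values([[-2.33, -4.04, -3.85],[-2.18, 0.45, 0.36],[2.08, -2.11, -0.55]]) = [6.14, 3.55, 0.62]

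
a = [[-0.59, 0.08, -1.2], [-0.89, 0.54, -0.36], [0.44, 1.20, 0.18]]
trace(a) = 0.13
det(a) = 1.25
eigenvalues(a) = [(-0.38+1.12j), (-0.38-1.12j), (0.9+0j)]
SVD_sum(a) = [[-0.85,  0.08,  -0.97],[-0.59,  0.06,  -0.67],[0.23,  -0.02,  0.26]] + [[0.0, 0.01, 0.0], [0.03, 0.47, 0.01], [0.09, 1.23, 0.03]] + [[0.26,-0.01,-0.23], [-0.33,0.02,0.3], [0.12,-0.01,-0.11]]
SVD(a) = [[0.80,0.01,0.6], [0.55,0.35,-0.75], [-0.22,0.94,0.28]] @ diag([1.608485774791871, 1.3176225622945916, 0.5919833575569743]) @ [[-0.66, 0.07, -0.75], [0.07, 1.0, 0.03], [0.75, -0.04, -0.66]]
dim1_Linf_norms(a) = [1.2, 0.89, 1.2]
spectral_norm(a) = 1.61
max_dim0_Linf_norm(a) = 1.2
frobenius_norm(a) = 2.16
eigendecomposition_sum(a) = [[(-0.4+0.34j), 0.25+0.39j, -0.53-0.08j], [(-0.32+0.06j), (0.02+0.29j), (-0.26-0.21j)], [(0.36+0.32j), (0.32-0.28j), (-0+0.49j)]] + [[-0.40-0.34j, 0.25-0.39j, -0.53+0.08j],  [-0.32-0.06j, 0.02-0.29j, (-0.26+0.21j)],  [(0.36-0.32j), 0.32+0.28j, (-0-0.49j)]] + [[0.21-0.00j, (-0.43+0j), -0.14-0.00j],[(-0.25+0j), (0.5-0j), (0.17+0j)],[(-0.28+0j), (0.57-0j), (0.19+0j)]]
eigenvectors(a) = [[(-0.67+0j), -0.67-0.00j, -0.50+0.00j], [(-0.36-0.2j), -0.36+0.20j, (0.57+0j)], [(0.09+0.61j), (0.09-0.61j), (0.65+0j)]]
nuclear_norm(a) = 3.52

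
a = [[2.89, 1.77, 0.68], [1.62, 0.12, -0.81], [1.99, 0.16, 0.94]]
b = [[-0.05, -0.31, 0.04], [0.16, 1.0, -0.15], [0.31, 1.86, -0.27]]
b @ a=[[-0.57, -0.12, 0.25], [1.78, 0.38, -0.84], [3.37, 0.73, -1.55]]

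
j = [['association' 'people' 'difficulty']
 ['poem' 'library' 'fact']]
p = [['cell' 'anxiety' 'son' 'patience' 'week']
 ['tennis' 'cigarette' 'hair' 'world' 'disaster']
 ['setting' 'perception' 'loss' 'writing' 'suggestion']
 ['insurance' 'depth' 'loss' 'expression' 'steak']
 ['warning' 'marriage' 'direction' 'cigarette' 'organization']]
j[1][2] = 'fact'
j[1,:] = ['poem', 'library', 'fact']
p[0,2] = 'son'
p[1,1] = 'cigarette'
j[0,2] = 'difficulty'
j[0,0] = 'association'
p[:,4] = ['week', 'disaster', 'suggestion', 'steak', 'organization']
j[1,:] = ['poem', 'library', 'fact']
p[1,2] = 'hair'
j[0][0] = 'association'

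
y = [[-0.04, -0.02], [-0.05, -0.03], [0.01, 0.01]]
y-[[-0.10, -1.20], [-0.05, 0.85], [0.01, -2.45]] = [[0.06, 1.18],[0.00, -0.88],[0.0, 2.46]]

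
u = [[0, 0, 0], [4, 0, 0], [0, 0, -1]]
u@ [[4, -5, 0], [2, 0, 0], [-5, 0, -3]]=[[0, 0, 0], [16, -20, 0], [5, 0, 3]]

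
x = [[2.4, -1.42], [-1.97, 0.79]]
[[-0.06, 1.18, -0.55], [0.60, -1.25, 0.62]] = x @ [[-0.9, 0.94, -0.5], [-1.48, 0.76, -0.46]]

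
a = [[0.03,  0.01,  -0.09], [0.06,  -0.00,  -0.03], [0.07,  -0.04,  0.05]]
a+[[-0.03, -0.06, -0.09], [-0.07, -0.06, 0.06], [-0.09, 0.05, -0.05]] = [[0.0,-0.05,-0.18],[-0.01,-0.06,0.03],[-0.02,0.01,0.00]]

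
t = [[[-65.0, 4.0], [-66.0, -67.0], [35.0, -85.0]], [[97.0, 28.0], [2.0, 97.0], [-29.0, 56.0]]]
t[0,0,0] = -65.0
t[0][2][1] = -85.0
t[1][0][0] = 97.0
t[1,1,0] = 2.0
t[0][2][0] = 35.0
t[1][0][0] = 97.0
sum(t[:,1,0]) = -64.0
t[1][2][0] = -29.0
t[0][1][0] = -66.0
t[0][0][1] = 4.0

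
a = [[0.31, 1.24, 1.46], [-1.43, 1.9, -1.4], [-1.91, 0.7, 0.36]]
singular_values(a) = [3.14, 2.01, 1.32]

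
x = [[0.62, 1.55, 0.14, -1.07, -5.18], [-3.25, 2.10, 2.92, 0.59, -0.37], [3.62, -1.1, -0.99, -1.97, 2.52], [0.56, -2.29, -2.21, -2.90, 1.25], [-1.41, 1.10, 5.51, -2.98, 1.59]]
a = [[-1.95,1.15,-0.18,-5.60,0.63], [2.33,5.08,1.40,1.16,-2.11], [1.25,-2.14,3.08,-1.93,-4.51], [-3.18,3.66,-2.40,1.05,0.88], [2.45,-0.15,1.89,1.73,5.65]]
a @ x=[[-9.62, 13.11, 19.11, 17.48, 3.22], [-6.37, 7.76, -0.42, 0.67, -12.33], [24.16, -6.49, -29.71, 10.37, -7.5], [-23.21, 3.96, 15.15, 4.62, 11.78], [1.85, 3.66, 25.34, -28.29, 3.27]]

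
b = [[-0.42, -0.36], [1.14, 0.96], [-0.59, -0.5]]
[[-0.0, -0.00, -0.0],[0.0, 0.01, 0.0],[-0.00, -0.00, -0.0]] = b@[[0.02, -0.01, 0.01], [-0.02, 0.02, -0.01]]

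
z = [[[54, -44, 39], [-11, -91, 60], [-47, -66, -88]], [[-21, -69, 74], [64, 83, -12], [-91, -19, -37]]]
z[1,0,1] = -69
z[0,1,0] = -11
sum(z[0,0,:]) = 49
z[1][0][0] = -21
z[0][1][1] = -91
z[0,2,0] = -47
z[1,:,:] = [[-21, -69, 74], [64, 83, -12], [-91, -19, -37]]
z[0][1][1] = -91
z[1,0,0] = -21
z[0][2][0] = -47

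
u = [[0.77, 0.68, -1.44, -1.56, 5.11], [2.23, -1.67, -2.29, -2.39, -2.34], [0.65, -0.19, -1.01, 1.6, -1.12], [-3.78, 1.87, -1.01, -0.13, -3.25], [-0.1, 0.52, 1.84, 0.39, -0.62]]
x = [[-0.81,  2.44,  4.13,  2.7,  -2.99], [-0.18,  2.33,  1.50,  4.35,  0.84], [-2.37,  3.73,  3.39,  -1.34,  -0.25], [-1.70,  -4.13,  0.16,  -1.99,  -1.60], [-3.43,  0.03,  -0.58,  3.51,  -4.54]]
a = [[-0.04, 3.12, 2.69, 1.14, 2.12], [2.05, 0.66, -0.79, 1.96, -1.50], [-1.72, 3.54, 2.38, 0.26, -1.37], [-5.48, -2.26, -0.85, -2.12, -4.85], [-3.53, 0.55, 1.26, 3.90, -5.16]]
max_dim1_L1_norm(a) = 15.56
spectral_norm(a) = 10.02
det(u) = 182.69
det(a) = -71.20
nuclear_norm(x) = 25.86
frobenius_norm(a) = 13.31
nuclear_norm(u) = 18.69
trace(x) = -1.62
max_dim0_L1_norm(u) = 12.44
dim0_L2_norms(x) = [4.58, 6.51, 5.58, 6.65, 5.73]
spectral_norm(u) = 6.99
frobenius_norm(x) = 13.10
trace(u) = -2.66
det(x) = -1589.35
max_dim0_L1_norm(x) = 13.89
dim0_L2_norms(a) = [7.05, 5.3, 3.98, 4.99, 7.67]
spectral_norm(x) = 9.36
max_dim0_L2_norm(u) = 6.62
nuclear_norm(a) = 23.92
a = x + u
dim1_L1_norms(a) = [9.11, 6.96, 9.27, 15.56, 14.4]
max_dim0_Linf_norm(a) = 5.48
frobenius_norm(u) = 9.73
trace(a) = -4.28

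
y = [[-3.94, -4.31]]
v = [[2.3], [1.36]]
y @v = [[-14.92]]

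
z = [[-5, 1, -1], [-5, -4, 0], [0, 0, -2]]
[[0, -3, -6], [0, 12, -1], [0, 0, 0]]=z @ [[0, 0, 1], [0, -3, -1], [0, 0, 0]]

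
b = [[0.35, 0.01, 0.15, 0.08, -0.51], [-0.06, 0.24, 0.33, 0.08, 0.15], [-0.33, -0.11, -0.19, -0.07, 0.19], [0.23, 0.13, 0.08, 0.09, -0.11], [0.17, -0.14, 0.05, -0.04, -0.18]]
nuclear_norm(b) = 1.64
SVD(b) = [[-0.75, 0.14, -0.35, -0.54, -0.01], [0.02, -0.89, -0.43, 0.01, 0.15], [0.50, 0.27, -0.32, -0.43, 0.63], [-0.32, -0.22, 0.65, -0.04, 0.65], [-0.28, 0.27, -0.41, 0.72, 0.40]] @ diag([0.8372954329845683, 0.4949671025128921, 0.16592176745093348, 0.1280159372618795, 0.011216604927399114]) @ [[-0.66, -0.07, -0.29, -0.13, 0.68], [0.02, -0.62, -0.66, -0.22, -0.36], [0.53, 0.42, -0.63, 0.21, 0.33], [0.53, -0.48, 0.30, -0.35, 0.52], [-0.01, -0.45, 0.06, 0.88, 0.14]]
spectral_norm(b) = 0.84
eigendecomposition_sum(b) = [[0.12+0.04j, 0.04-0.13j, 0.01-0.10j, 0.04-0.06j, (-0.16-0.04j)], [(-0.08+0.12j), 0.12+0.08j, 0.11+0.04j, (0.05+0.06j), (0.09-0.16j)], [-0.09-0.04j, -0.04+0.10j, (-0.01+0.08j), -0.04+0.04j, (0.13+0.04j)], [(0.09+0.03j), (0.03-0.1j), (0.01-0.08j), 0.04-0.04j, (-0.13-0.03j)], [0.03-0.05j, -0.05-0.03j, -0.04-0.01j, -0.02-0.02j, (-0.03+0.07j)]] + [[0.12-0.04j, 0.04+0.13j, 0.01+0.10j, 0.04+0.06j, (-0.16+0.04j)],[(-0.08-0.12j), 0.12-0.08j, 0.11-0.04j, (0.05-0.06j), 0.09+0.16j],[-0.09+0.04j, -0.04-0.10j, (-0.01-0.08j), -0.04-0.04j, 0.13-0.04j],[(0.09-0.03j), 0.03+0.10j, 0.01+0.08j, 0.04+0.04j, (-0.13+0.03j)],[(0.03+0.05j), -0.05+0.03j, -0.04+0.01j, (-0.02+0.02j), -0.03-0.07j]] + [[(0.06+0.06j), (-0.03+0.03j), (0.07+0.07j), -0.00-0.00j, -0.09+0.06j],  [(0.05+0j), (-0+0.03j), (0.06+0j), (-0+0j), -0.01+0.06j],  [(-0.07+0.04j), (-0.02-0.04j), -0.08+0.05j, -0j, -0.03-0.10j],  [(0.02-0.05j), 0.03+0.01j, 0.02-0.07j, 0.00+0.00j, (0.07+0.04j)],  [(0.06+0.03j), (-0.02+0.03j), (0.07+0.04j), (-0-0j), -0.06+0.07j]] + [[(0.06-0.06j),  (-0.03-0.03j),  (0.07-0.07j),  -0.00+0.00j,  (-0.09-0.06j)], [0.05-0.00j,  (-0-0.03j),  (0.06-0j),  -0.00-0.00j,  (-0.01-0.06j)], [(-0.07-0.04j),  (-0.02+0.04j),  (-0.08-0.05j),  0.00+0.00j,  -0.03+0.10j], [(0.02+0.05j),  (0.03-0.01j),  0.02+0.07j,  0.00-0.00j,  0.07-0.04j], [0.06-0.03j,  -0.02-0.03j,  0.07-0.04j,  (-0+0j),  (-0.06-0.07j)]] + [[(-0+0j), 0.00+0.00j, 0.00+0.00j, 0.00-0.00j, -0j], [0.00-0.00j, -0.00-0.00j, -0.01-0.00j, -0.01+0.00j, -0.01+0.00j], [(-0+0j), 0.00+0.00j, 0.00+0.00j, -0j, -0j], [(-0+0j), 0.01+0.00j, 0.02+0.00j, 0.02-0.00j, 0.01-0.00j], [(-0+0j), 0.00+0.00j, 0.00+0.00j, -0j, 0.00-0.00j]]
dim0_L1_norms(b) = [1.14, 0.63, 0.8, 0.36, 1.14]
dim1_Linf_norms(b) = [0.51, 0.33, 0.33, 0.23, 0.18]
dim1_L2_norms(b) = [0.64, 0.45, 0.45, 0.31, 0.29]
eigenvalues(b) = [(0.23+0.23j), (0.23-0.23j), (-0.09+0.2j), (-0.09-0.2j), (0.02+0j)]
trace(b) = 0.31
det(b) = 0.00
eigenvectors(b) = [[0.15+0.49j, 0.15-0.49j, (0.55+0j), 0.55-0.00j, 0.04+0.00j], [(-0.58+0j), -0.58-0.00j, (0.23-0.23j), (0.23+0.23j), -0.43+0.00j], [-0.09-0.40j, -0.09+0.40j, (-0.13+0.51j), -0.13-0.51j, 0.01+0.00j], [(0.11+0.4j), (0.11-0.4j), (-0.18-0.34j), (-0.18+0.34j), (0.89+0j)], [(0.23-0.01j), (0.23+0.01j), 0.41-0.12j, (0.41+0.12j), 0.16+0.00j]]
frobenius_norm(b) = 1.00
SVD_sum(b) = [[0.42, 0.05, 0.18, 0.08, -0.43], [-0.01, -0.00, -0.01, -0.00, 0.01], [-0.28, -0.03, -0.12, -0.06, 0.28], [0.18, 0.02, 0.08, 0.04, -0.18], [0.15, 0.02, 0.07, 0.03, -0.16]] + [[0.0, -0.04, -0.05, -0.02, -0.03], [-0.01, 0.27, 0.29, 0.1, 0.16], [0.0, -0.08, -0.09, -0.03, -0.05], [-0.0, 0.07, 0.07, 0.02, 0.04], [0.00, -0.08, -0.09, -0.03, -0.05]] + [[-0.03,-0.02,0.04,-0.01,-0.02], [-0.04,-0.03,0.05,-0.01,-0.02], [-0.03,-0.02,0.03,-0.01,-0.02], [0.06,0.04,-0.07,0.02,0.04], [-0.04,-0.03,0.04,-0.01,-0.02]] + [[-0.04,0.03,-0.02,0.02,-0.04], [0.00,-0.00,0.0,-0.00,0.00], [-0.03,0.03,-0.02,0.02,-0.03], [-0.00,0.00,-0.0,0.00,-0.00], [0.05,-0.04,0.03,-0.03,0.05]] + [[0.00, 0.0, -0.0, -0.0, -0.00],  [-0.00, -0.00, 0.00, 0.00, 0.0],  [-0.0, -0.0, 0.00, 0.01, 0.00],  [-0.0, -0.00, 0.0, 0.01, 0.00],  [-0.00, -0.0, 0.00, 0.00, 0.00]]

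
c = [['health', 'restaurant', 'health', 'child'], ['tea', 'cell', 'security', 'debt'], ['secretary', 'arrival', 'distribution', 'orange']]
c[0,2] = 'health'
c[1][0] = 'tea'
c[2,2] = 'distribution'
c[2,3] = 'orange'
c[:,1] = ['restaurant', 'cell', 'arrival']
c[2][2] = 'distribution'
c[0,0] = 'health'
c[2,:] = ['secretary', 'arrival', 'distribution', 'orange']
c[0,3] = 'child'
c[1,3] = 'debt'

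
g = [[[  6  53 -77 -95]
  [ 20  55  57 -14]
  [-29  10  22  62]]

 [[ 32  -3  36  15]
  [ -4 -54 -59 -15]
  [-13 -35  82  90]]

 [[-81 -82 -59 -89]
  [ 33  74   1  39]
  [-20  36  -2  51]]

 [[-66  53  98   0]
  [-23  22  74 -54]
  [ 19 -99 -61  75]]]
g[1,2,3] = 90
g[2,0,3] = -89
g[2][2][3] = 51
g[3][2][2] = -61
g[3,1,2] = 74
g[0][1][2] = 57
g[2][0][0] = -81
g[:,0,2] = [-77, 36, -59, 98]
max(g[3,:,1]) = 53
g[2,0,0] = -81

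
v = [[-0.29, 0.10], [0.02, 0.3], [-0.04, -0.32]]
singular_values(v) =[0.45, 0.29]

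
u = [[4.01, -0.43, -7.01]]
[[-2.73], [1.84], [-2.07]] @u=[[-10.95, 1.17, 19.14],  [7.38, -0.79, -12.9],  [-8.30, 0.89, 14.51]]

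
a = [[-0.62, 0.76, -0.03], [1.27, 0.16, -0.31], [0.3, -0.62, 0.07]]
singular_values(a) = [1.51, 0.94, 0.0]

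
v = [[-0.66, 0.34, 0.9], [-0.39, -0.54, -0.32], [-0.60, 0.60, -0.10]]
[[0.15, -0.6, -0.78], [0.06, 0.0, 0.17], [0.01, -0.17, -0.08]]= v @ [[-0.12, 0.34, 0.2],  [-0.09, -0.01, -0.05],  [0.11, -0.41, -0.7]]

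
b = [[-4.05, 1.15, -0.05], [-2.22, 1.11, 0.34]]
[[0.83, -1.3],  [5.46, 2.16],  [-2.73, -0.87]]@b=[[-0.48, -0.49, -0.48], [-26.91, 8.68, 0.46], [12.99, -4.11, -0.16]]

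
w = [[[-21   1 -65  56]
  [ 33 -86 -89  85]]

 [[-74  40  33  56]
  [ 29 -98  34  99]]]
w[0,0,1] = 1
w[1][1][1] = -98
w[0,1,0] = 33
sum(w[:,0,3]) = 112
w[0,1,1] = -86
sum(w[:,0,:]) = 26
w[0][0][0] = -21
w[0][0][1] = 1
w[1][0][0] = -74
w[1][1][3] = 99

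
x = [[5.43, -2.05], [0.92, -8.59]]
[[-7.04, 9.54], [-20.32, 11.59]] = x@[[-0.42, 1.3],[2.32, -1.21]]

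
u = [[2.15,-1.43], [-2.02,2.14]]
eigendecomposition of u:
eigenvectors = [[0.64, 0.64], [-0.76, 0.77]]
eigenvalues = [3.84, 0.45]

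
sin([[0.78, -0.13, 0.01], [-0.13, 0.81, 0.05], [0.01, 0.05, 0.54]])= [[0.70, -0.09, 0.01], [-0.09, 0.72, 0.04], [0.01, 0.04, 0.51]]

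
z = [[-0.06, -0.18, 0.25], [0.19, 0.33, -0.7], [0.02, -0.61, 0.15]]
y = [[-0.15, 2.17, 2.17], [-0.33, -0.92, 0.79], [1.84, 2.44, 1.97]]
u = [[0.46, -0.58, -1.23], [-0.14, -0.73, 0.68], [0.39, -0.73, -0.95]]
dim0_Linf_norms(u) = [0.46, 0.73, 1.23]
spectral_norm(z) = 0.97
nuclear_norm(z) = 1.41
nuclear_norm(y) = 7.11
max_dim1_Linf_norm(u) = 1.23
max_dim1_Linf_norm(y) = 2.44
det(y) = 7.05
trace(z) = 0.42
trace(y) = 0.90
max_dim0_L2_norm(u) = 1.7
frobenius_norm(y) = 4.92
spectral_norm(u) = 1.92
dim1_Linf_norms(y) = [2.17, 0.92, 2.44]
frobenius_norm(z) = 1.06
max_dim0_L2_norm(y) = 3.39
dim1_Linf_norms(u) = [1.23, 0.73, 0.95]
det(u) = -0.01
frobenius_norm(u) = 2.16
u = y @ z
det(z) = -0.00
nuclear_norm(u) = 2.91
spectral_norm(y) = 4.57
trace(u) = -1.22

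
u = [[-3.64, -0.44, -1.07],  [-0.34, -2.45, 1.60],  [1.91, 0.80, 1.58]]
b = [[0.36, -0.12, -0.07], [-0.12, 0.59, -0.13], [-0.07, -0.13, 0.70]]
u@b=[[-1.18, 0.32, -0.44], [0.06, -1.61, 1.46], [0.48, 0.04, 0.87]]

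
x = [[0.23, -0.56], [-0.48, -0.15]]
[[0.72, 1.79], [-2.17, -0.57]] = x@[[4.36, 1.93],[0.50, -2.40]]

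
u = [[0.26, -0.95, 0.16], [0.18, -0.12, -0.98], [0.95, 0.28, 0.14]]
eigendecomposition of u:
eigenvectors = [[(-0.67+0j),0.22+0.47j,(0.22-0.47j)], [(0.42+0j),(0.64+0j),0.64-0.00j], [(-0.61+0j),(0.2-0.53j),0.20+0.53j]]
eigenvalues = [(1+0j), (-0.36+0.93j), (-0.36-0.93j)]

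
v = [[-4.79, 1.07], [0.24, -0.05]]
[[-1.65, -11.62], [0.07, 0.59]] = v @ [[-0.65,2.95], [-4.45,2.35]]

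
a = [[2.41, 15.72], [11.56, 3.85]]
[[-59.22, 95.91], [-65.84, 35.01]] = a@ [[-4.68, 1.05], [-3.05, 5.94]]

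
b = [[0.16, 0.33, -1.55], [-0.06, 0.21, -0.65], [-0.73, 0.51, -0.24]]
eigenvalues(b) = [0.98, -0.85, -0.01]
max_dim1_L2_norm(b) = 1.59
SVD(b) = [[0.89, -0.26, 0.36], [0.39, 0.06, -0.92], [0.22, 0.96, 0.15]] @ diag([1.761991476446388, 0.8678521027406316, 0.004331823973883829]) @ [[-0.02, 0.28, -0.96], [-0.86, 0.48, 0.16], [0.51, 0.83, 0.23]]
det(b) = 0.01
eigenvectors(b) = [[-0.87, 0.73, -0.51],[-0.27, 0.39, -0.83],[0.41, 0.56, -0.23]]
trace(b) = 0.13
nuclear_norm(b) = 2.63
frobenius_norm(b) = 1.96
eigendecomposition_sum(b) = [[0.69, -0.21, -0.77], [0.22, -0.07, -0.24], [-0.32, 0.10, 0.36]] + [[-0.54, 0.55, -0.78], [-0.28, 0.29, -0.41], [-0.41, 0.42, -0.60]] + [[0.00,  -0.01,  0.0], [0.00,  -0.01,  0.0], [0.00,  -0.00,  0.00]]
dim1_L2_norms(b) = [1.59, 0.69, 0.92]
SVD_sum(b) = [[-0.04, 0.44, -1.51], [-0.02, 0.19, -0.66], [-0.01, 0.11, -0.37]] + [[0.20, -0.11, -0.04], [-0.04, 0.02, 0.01], [-0.72, 0.4, 0.13]] + [[0.0, 0.0, 0.0], [-0.0, -0.00, -0.00], [0.00, 0.0, 0.00]]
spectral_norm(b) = 1.76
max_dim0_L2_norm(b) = 1.7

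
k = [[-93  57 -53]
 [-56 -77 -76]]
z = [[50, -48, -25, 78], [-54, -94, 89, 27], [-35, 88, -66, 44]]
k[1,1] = -77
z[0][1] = -48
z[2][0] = -35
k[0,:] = [-93, 57, -53]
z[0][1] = -48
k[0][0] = -93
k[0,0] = -93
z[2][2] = -66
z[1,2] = 89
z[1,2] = 89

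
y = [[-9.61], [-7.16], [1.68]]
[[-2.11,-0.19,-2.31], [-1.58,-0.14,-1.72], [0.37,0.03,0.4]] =y @ [[0.22, 0.02, 0.24]]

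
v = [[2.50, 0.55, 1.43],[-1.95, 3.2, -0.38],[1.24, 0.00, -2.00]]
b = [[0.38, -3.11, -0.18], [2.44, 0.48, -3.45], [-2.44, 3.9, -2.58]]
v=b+[[2.12,3.66,1.61], [-4.39,2.72,3.07], [3.68,-3.9,0.58]]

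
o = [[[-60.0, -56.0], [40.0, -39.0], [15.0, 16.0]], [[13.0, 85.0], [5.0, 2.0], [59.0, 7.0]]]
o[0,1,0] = 40.0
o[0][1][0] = 40.0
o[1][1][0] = 5.0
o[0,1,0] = 40.0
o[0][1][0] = 40.0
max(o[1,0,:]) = 85.0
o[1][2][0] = 59.0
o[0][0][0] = -60.0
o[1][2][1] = 7.0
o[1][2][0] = 59.0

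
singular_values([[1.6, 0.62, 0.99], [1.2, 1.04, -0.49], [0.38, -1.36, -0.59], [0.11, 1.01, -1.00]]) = [2.47, 1.74, 1.38]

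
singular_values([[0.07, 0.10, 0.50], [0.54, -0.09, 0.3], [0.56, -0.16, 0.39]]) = [0.99, 0.39, 0.05]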